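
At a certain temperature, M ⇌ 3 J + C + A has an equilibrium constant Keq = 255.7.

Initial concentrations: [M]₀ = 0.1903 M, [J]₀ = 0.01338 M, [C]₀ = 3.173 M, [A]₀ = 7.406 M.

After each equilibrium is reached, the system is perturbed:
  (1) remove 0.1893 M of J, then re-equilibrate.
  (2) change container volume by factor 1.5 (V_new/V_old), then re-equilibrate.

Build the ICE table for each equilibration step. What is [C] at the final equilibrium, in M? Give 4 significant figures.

[C]_eq = 2.241 M

Q₀ = 2.9579e-04 vs Keq = 255.7 ⇒ Q<K, forward
Step 1:
                  M         J         C         A
  Initial    0.1903   0.01338     3.173     7.406
  Change    -0.1748    0.5245    0.1748    0.1748
  Equil     0.01545    0.5379     3.348     7.581
  solve Keq expr → x = 0.1748; check Q = 255.7
Then remove 0.1893 M of J.
Step 2:
                  M         J         C         A
  Initial   0.01545    0.3486     3.348     7.581
  Change   -0.01003    0.0301   0.01003   0.01003
  Equil    0.005415    0.3787     3.358     7.591
  solve Keq expr → x = 0.01003; check Q = 255.7
Then change container volume by factor 1.5 (V_new/V_old).
Step 3:
                  M         J         C         A
  Initial   0.00361    0.2525     2.239     5.061
  Change  -0.002822  0.008465  0.002822  0.002822
  Equil   7.8872e-04     0.261     2.241     5.063
  solve Keq expr → x = 0.002822; check Q = 255.7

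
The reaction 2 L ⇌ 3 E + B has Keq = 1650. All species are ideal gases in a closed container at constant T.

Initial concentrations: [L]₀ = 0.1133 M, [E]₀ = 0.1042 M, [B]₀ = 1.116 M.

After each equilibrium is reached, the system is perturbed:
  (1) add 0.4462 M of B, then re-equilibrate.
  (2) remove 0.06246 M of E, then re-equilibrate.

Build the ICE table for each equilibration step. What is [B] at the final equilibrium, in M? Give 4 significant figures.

[B]_eq = 1.617 M

Q₀ = 0.09836 vs Keq = 1650 ⇒ Q<K, forward
Step 1:
                    L           E           B
  I            0.1133      0.1042       1.116
  C           -0.1096      0.1644      0.0548
  E          0.003708      0.2686       1.171
  solve Keq expr → x = 0.0548; check Q = 1650
Then add 0.4462 M of B.
Step 2:
                    L           E           B
  I          0.003708      0.2686       1.617
  C        6.2638e-04 -9.3957e-04 -3.1319e-04
  E          0.004334      0.2676       1.617
  solve Keq expr → x = -3.1319e-04; check Q = 1650
Then remove 0.06246 M of E.
Step 3:
                    L           E           B
  I          0.004334      0.2052       1.617
  C          -0.00138     0.00207  6.9007e-04
  E          0.002954      0.2073       1.617
  solve Keq expr → x = 6.9007e-04; check Q = 1650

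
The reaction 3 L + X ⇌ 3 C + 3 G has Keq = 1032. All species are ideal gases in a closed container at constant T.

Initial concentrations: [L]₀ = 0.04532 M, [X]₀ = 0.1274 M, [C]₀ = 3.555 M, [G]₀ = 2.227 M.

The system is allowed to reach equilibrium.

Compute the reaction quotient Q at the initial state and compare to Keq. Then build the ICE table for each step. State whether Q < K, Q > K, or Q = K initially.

Q₀ = 4.1845e+07; Q > K (proceeds reverse)

Q₀ = 4.1845e+07 vs Keq = 1032 ⇒ Q>K, reverse
Step 1:
                   L          X          C          G
  Initial    0.04532     0.1274      3.555      2.227
  Change      0.6239      0.208    -0.6239    -0.6239
  Equil       0.6692     0.3354      2.931      1.603
  solve Keq expr → x = -0.208; check Q = 1032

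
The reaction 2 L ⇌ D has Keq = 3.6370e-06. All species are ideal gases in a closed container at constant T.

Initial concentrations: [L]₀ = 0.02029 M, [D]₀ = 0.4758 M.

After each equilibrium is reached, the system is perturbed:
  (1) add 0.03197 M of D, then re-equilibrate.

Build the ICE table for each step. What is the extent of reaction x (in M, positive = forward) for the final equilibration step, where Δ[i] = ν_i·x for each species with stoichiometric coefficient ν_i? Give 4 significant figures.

Q₀ = 1156 vs Keq = 3.6370e-06 ⇒ Q>K, reverse
Step 1:
                    L           D
  init        0.02029      0.4758
  Δ            0.9516     -0.4758
  eq           0.9719  3.4354e-06
  solve Keq expr → x = -0.4758; check Q = 3.6370e-06
Then add 0.03197 M of D.
Step 2:
                    L           D
  init         0.9719     0.03197
  Δ           0.06394    -0.03197
  eq            1.036  3.9022e-06
  solve Keq expr → x = -0.03197; check Q = 3.6370e-06

x = -0.03197 M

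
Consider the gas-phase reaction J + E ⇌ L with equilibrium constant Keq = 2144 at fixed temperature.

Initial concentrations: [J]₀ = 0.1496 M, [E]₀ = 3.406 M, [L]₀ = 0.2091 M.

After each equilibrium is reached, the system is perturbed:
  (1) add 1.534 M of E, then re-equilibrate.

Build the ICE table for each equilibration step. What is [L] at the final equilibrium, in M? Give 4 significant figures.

Q₀ = 0.4104 vs Keq = 2144 ⇒ Q<K, forward
Step 1:
                   J          E          L
  init        0.1496      3.406     0.2091
  Δ          -0.1495    -0.1495     0.1495
  eq      5.1369e-05      3.256     0.3586
  solve Keq expr → x = 0.1495; check Q = 2144
Then add 1.534 M of E.
Step 2:
                   J          E          L
  init    5.1369e-05       4.79     0.3586
  Δ       -1.6448e-05 -1.6448e-05 1.6448e-05
  eq      3.4921e-05       4.79     0.3587
  solve Keq expr → x = 1.6448e-05; check Q = 2144

[L]_eq = 0.3587 M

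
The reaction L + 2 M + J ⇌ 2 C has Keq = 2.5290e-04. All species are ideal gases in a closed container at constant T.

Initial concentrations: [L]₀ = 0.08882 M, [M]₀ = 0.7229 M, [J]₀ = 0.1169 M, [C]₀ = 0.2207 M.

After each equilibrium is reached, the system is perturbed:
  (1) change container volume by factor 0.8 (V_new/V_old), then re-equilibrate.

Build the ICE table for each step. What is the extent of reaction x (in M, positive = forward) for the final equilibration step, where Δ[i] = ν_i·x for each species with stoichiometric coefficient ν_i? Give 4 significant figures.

Q₀ = 8.977 vs Keq = 2.5290e-04 ⇒ Q>K, reverse
Step 1:
                   L          M          J          C
  init       0.08882     0.7229     0.1169     0.2207
  Δ           0.1088     0.2175     0.1088    -0.2175
  eq          0.1976     0.9404     0.2257   0.003158
  solve Keq expr → x = -0.1088; check Q = 2.5290e-04
Then change container volume by factor 0.8 (V_new/V_old).
Step 2:
                   L          M          J          C
  init         0.247      1.176     0.2821   0.003948
  Δ       -4.8685e-04 -9.7371e-04 -4.8685e-04 9.7371e-04
  eq          0.2465      1.175     0.2816   0.004921
  solve Keq expr → x = 4.8685e-04; check Q = 2.5290e-04

x = 4.8685e-04 M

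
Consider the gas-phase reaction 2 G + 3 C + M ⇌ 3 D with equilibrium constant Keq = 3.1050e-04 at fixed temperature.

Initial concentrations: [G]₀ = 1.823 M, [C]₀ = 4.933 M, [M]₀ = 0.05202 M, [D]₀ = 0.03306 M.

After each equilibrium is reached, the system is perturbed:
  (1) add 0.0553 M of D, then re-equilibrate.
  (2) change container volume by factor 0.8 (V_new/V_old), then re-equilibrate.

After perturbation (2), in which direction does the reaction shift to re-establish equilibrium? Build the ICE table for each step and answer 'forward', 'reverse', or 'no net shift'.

Q₀ = 1.7411e-06 vs Keq = 3.1050e-04 ⇒ Q<K, forward
Step 1:
                    G           C           M           D
  Initial       1.823       4.933     0.05202     0.03306
  Change      -0.0642     -0.0963     -0.0321      0.0963
  Equil         1.759       4.837     0.01992      0.1294
  solve Keq expr → x = 0.0321; check Q = 3.1050e-04
Then add 0.0553 M of D.
Step 2:
                    G           C           M           D
  Initial       1.759       4.837     0.01992      0.1847
  Change      0.02184     0.03275     0.01092    -0.03275
  Equil         1.781       4.869     0.03084      0.1519
  solve Keq expr → x = -0.01092; check Q = 3.1050e-04
Then change container volume by factor 0.8 (V_new/V_old).
Step 3:
                    G           C           M           D
  Initial       2.226       6.087     0.03855      0.1899
  Change     -0.01737    -0.02605   -0.008683     0.02605
  Equil         2.208       6.061     0.02986      0.2159
  solve Keq expr → x = 0.008683; check Q = 3.1050e-04

Direction: forward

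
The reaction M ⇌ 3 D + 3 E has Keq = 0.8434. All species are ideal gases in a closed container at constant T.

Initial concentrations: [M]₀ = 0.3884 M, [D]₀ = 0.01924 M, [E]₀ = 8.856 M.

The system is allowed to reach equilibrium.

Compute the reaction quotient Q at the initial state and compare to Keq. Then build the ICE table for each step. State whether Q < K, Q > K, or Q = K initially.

Q₀ = 0.01274 vs Keq = 0.8434 ⇒ Q<K, forward
Step 1:
                   M          D          E
  I           0.3884    0.01924      8.856
  C         -0.01894    0.05682    0.05682
  E           0.3695    0.07606      8.913
  solve Keq expr → x = 0.01894; check Q = 0.8434

Q₀ = 0.01274; Q < K (proceeds forward)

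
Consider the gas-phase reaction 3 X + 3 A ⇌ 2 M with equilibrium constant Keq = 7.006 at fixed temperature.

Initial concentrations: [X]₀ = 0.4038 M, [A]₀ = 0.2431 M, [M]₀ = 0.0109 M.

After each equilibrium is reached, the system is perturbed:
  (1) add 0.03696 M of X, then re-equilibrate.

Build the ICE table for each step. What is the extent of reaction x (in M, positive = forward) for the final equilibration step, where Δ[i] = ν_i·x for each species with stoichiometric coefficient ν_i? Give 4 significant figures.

x = 0.001936 M

Q₀ = 0.1256 vs Keq = 7.006 ⇒ Q<K, forward
Step 1:
                   X          A          M
  Initial     0.4038     0.2431     0.0109
  Change    -0.05247   -0.05247    0.03498
  Equil       0.3513     0.1906    0.04588
  solve Keq expr → x = 0.01749; check Q = 7.006
Then add 0.03696 M of X.
Step 2:
                   X          A          M
  Initial     0.3883     0.1906    0.04588
  Change   -0.005808  -0.005808   0.003872
  Equil       0.3825     0.1848    0.04975
  solve Keq expr → x = 0.001936; check Q = 7.006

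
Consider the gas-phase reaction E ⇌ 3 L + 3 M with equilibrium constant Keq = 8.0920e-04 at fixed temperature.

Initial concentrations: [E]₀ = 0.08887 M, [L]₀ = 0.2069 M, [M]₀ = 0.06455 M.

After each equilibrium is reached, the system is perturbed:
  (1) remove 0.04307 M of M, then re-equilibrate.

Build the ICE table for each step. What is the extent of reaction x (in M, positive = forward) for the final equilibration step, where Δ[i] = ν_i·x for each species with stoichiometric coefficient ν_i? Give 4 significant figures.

Q₀ = 2.6805e-05 vs Keq = 8.0920e-04 ⇒ Q<K, forward
Step 1:
                    E           L           M
  I           0.08887      0.2069     0.06455
  C          -0.02355     0.07066     0.07066
  E           0.06532      0.2776      0.1352
  solve Keq expr → x = 0.02355; check Q = 8.0920e-04
Then remove 0.04307 M of M.
Step 2:
                    E           L           M
  I           0.06532      0.2776     0.09214
  C         -0.008617     0.02585     0.02585
  E            0.0567      0.3034       0.118
  solve Keq expr → x = 0.008617; check Q = 8.0920e-04

x = 0.008617 M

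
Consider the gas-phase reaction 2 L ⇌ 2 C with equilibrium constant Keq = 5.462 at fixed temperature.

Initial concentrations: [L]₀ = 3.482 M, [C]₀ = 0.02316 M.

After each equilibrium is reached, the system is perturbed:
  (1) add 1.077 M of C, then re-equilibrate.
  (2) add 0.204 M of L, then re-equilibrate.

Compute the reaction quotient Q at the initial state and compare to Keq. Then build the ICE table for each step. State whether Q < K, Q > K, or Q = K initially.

Q₀ = 4.4240e-05; Q < K (proceeds forward)

Q₀ = 4.4240e-05 vs Keq = 5.462 ⇒ Q<K, forward
Step 1:
                  L         C
  Initial     3.482   0.02316
  Change     -2.432     2.432
  Equil        1.05     2.455
  solve Keq expr → x = 1.216; check Q = 5.462
Then add 1.077 M of C.
Step 2:
                  L         C
  Initial      1.05     3.532
  Change     0.3227   -0.3227
  Equil       1.373     3.209
  solve Keq expr → x = -0.1614; check Q = 5.462
Then add 0.204 M of L.
Step 3:
                  L         C
  Initial     1.577     3.209
  Change    -0.1429    0.1429
  Equil       1.434     3.352
  solve Keq expr → x = 0.07143; check Q = 5.462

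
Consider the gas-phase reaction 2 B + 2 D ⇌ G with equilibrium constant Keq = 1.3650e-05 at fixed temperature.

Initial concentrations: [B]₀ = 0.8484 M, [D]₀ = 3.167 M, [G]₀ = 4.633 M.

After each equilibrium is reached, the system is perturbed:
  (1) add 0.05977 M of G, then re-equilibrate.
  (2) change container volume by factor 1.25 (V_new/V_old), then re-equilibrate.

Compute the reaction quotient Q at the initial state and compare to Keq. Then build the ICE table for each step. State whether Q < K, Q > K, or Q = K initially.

Q₀ = 0.6417; Q > K (proceeds reverse)

Q₀ = 0.6417 vs Keq = 1.3650e-05 ⇒ Q>K, reverse
Step 1:
                   B          D          G
  Initial     0.8484      3.167      4.633
  Change        8.89       8.89     -4.445
  Equil        9.738      12.06     0.1882
  solve Keq expr → x = -4.445; check Q = 1.3650e-05
Then add 0.05977 M of G.
Step 2:
                   B          D          G
  Initial      9.738      12.06     0.2479
  Change      0.1047     0.1047   -0.05235
  Equil        9.843      12.16     0.1956
  solve Keq expr → x = -0.05235; check Q = 1.3650e-05
Then change container volume by factor 1.25 (V_new/V_old).
Step 3:
                   B          D          G
  Initial      7.874      9.729     0.1565
  Change       0.142      0.142     -0.071
  Equil        8.016      9.871    0.08547
  solve Keq expr → x = -0.071; check Q = 1.3650e-05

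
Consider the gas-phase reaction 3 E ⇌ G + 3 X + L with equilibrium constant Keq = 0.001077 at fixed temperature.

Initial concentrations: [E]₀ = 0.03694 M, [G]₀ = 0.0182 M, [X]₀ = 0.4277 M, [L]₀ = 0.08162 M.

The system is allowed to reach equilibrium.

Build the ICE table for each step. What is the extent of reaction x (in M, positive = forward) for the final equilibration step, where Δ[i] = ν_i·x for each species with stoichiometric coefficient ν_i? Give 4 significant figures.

Q₀ = 2.306 vs Keq = 0.001077 ⇒ Q>K, reverse
Step 1:
                    E           G           X           L
  init        0.03694      0.0182      0.4277     0.08162
  Δ           0.05387    -0.01796    -0.05387    -0.01796
  eq          0.09081  2.4252e-04      0.3738     0.06366
  solve Keq expr → x = -0.01796; check Q = 0.001077

x = -0.01796 M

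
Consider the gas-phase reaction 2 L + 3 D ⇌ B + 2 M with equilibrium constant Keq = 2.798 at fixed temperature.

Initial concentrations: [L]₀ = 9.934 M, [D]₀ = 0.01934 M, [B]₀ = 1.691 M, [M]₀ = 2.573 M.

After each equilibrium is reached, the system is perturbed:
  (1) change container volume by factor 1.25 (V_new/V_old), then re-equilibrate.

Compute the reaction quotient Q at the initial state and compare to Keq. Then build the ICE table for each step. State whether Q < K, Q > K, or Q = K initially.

Q₀ = 1.5682e+04 vs Keq = 2.798 ⇒ Q>K, reverse
Step 1:
                    L           D           B           M
  Initial       9.934     0.01934       1.691       2.573
  Change       0.1972      0.2958     -0.0986     -0.1972
  Equil         10.13      0.3151       1.592       2.376
  solve Keq expr → x = -0.0986; check Q = 2.798
Then change container volume by factor 1.25 (V_new/V_old).
Step 2:
                    L           D           B           M
  Initial       8.105      0.2521       1.274       1.901
  Change      0.02429     0.03644    -0.01215    -0.02429
  Equil         8.129      0.2885       1.262       1.876
  solve Keq expr → x = -0.01215; check Q = 2.798

Q₀ = 1.5682e+04; Q > K (proceeds reverse)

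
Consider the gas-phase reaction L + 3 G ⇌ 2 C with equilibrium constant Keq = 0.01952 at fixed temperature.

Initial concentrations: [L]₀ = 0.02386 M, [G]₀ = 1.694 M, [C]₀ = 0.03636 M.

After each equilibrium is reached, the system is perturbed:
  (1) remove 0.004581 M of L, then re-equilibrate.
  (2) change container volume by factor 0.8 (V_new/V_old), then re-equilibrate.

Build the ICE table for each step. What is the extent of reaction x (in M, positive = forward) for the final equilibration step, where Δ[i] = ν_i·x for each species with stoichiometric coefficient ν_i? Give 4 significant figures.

x = 0.003459 M

Q₀ = 0.0114 vs Keq = 0.01952 ⇒ Q<K, forward
Step 1:
                   L          G          C
  init       0.02386      1.694    0.03636
  Δ        -0.003558   -0.01068   0.007117
  eq          0.0203      1.683    0.04348
  solve Keq expr → x = 0.003558; check Q = 0.01952
Then remove 0.004581 M of L.
Step 2:
                   L          G          C
  init       0.01572      1.683    0.04348
  Δ         0.001584   0.004751  -0.003167
  eq          0.0173      1.688    0.04031
  solve Keq expr → x = -0.001584; check Q = 0.01952
Then change container volume by factor 0.8 (V_new/V_old).
Step 3:
                   L          G          C
  init       0.02163       2.11    0.05039
  Δ        -0.003459   -0.01038   0.006917
  eq         0.01817        2.1     0.0573
  solve Keq expr → x = 0.003459; check Q = 0.01952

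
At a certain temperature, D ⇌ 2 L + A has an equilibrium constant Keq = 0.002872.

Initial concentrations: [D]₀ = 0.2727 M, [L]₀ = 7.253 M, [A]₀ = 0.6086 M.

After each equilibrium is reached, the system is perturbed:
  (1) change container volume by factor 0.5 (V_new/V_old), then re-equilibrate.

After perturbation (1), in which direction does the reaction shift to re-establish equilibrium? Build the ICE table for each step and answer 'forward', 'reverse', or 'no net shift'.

Direction: reverse

Q₀ = 117.4 vs Keq = 0.002872 ⇒ Q>K, reverse
Step 1:
                   D          L          A
  init        0.2727      7.253     0.6086
  Δ           0.6085     -1.217    -0.6085
  eq          0.8812      6.036 6.9468e-05
  solve Keq expr → x = -0.6085; check Q = 0.002872
Then change container volume by factor 0.5 (V_new/V_old).
Step 2:
                   D          L          A
  init         1.762      12.07 1.3894e-04
  Δ       1.0420e-04 -2.0840e-04 -1.0420e-04
  eq           1.763      12.07 3.4737e-05
  solve Keq expr → x = -1.0420e-04; check Q = 0.002872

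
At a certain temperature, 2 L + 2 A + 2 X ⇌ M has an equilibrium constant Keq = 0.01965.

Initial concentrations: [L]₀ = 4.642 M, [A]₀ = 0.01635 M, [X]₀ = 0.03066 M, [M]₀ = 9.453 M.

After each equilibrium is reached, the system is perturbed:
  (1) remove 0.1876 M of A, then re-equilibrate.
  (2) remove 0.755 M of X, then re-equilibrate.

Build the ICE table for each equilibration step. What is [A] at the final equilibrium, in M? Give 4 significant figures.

[A]_eq = 2.034 M

Q₀ = 1.7457e+06 vs Keq = 0.01965 ⇒ Q>K, reverse
Step 1:
                    L           A           X           M
  Initial       4.642     0.01635     0.03066       9.453
  Change         1.78        1.78        1.78     -0.8898
  Equil         6.422       1.796        1.81       8.563
  solve Keq expr → x = -0.8898; check Q = 0.01965
Then remove 0.1876 M of A.
Step 2:
                    L           A           X           M
  Initial       6.422       1.608        1.81       8.563
  Change      0.08293     0.08293     0.08293    -0.04146
  Equil         6.504       1.691       1.893       8.522
  solve Keq expr → x = -0.04146; check Q = 0.01965
Then remove 0.755 M of X.
Step 3:
                    L           A           X           M
  Initial       6.504       1.691       1.138       8.522
  Change       0.3424      0.3424      0.3424     -0.1712
  Equil         6.847       2.034       1.481       8.351
  solve Keq expr → x = -0.1712; check Q = 0.01965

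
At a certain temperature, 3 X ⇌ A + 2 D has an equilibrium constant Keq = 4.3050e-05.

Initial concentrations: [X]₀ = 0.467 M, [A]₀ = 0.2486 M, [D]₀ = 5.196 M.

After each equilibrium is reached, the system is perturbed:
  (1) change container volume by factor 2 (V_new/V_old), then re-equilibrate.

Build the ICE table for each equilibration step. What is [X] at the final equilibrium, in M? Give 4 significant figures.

[X]_eq = 0.6064 M

Q₀ = 65.9 vs Keq = 4.3050e-05 ⇒ Q>K, reverse
Step 1:
                    X           A           D
  init          0.467      0.2486       5.196
  Δ            0.7458     -0.2486     -0.4972
  eq            1.213  3.4782e-06       4.699
  solve Keq expr → x = -0.2486; check Q = 4.3050e-05
Then change container volume by factor 2 (V_new/V_old).
Step 2:
                    X           A           D
  init         0.6064  1.7391e-06       2.349
  Δ                 0           0           0
  eq           0.6064  1.7391e-06       2.349
  solve Keq expr → x = 0; check Q = 4.3050e-05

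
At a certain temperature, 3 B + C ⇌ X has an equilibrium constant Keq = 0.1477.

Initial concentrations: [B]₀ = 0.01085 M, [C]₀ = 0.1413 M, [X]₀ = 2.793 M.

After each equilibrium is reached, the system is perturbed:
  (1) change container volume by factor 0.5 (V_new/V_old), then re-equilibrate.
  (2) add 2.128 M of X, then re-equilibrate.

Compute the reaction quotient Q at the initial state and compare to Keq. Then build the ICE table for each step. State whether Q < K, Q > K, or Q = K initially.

Q₀ = 1.5475e+07 vs Keq = 0.1477 ⇒ Q>K, reverse
Step 1:
                  B         C         X
  I         0.01085    0.1413     2.793
  C           2.413    0.8043   -0.8043
  E           2.424    0.9456     1.989
  solve Keq expr → x = -0.8043; check Q = 0.1477
Then change container volume by factor 0.5 (V_new/V_old).
Step 2:
                  B         C         X
  I           4.848     1.891     3.977
  C          -1.923    -0.641     0.641
  E           2.924      1.25     4.618
  solve Keq expr → x = 0.641; check Q = 0.1477
Then add 2.128 M of X.
Step 3:
                  B         C         X
  I           2.924      1.25     6.746
  C          0.2952    0.0984   -0.0984
  E            3.22     1.349     6.648
  solve Keq expr → x = -0.0984; check Q = 0.1477

Q₀ = 1.5475e+07; Q > K (proceeds reverse)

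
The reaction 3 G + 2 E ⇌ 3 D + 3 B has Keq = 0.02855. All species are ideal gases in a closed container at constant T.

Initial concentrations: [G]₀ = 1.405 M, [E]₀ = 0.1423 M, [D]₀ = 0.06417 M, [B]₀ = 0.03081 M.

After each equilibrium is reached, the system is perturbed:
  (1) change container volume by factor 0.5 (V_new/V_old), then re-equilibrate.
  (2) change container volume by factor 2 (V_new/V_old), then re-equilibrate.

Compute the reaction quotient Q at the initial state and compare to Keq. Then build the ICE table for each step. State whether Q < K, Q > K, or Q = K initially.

Q₀ = 1.3760e-07; Q < K (proceeds forward)

Q₀ = 1.3760e-07 vs Keq = 0.02855 ⇒ Q<K, forward
Step 1:
                  G         E         D         B
  init        1.405    0.1423   0.06417   0.03081
  Δ         -0.1584   -0.1056    0.1584    0.1584
  eq          1.247   0.03673    0.2225    0.1892
  solve Keq expr → x = 0.05279; check Q = 0.02855
Then change container volume by factor 0.5 (V_new/V_old).
Step 2:
                  G         E         D         B
  init        2.493   0.07345    0.4451    0.3783
  Δ         0.02109   0.01406  -0.02109  -0.02109
  eq          2.514   0.08751     0.424    0.3573
  solve Keq expr → x = -0.007029; check Q = 0.02855
Then change container volume by factor 2 (V_new/V_old).
Step 3:
                  G         E         D         B
  init        1.257   0.04375     0.212    0.1786
  Δ        -0.01054 -0.007029   0.01054   0.01054
  eq          1.247   0.03673    0.2225    0.1892
  solve Keq expr → x = 0.003514; check Q = 0.02855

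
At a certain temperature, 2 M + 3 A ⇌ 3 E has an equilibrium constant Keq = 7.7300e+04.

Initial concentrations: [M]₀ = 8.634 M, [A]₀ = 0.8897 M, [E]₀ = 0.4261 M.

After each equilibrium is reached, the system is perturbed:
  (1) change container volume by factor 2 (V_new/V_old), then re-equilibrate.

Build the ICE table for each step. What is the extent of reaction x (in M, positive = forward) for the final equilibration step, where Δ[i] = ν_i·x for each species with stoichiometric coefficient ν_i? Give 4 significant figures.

x = -7.4136e-04 M

Q₀ = 0.001474 vs Keq = 7.7300e+04 ⇒ Q<K, forward
Step 1:
                   M          A          E
  I            8.634     0.8897     0.4261
  C           -0.588    -0.8821     0.8821
  E            8.046   0.007648      1.308
  solve Keq expr → x = 0.294; check Q = 7.7300e+04
Then change container volume by factor 2 (V_new/V_old).
Step 2:
                   M          A          E
  I            4.023   0.003824     0.6541
  C         0.001483   0.002224  -0.002224
  E            4.024   0.006048     0.6519
  solve Keq expr → x = -7.4136e-04; check Q = 7.7300e+04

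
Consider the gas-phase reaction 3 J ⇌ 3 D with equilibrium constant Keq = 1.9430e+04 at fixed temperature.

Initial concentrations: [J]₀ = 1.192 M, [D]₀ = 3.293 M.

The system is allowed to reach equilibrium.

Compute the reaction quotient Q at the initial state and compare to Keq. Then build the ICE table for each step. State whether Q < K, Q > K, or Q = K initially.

Q₀ = 21.08 vs Keq = 1.9430e+04 ⇒ Q<K, forward
Step 1:
                   J          D
  Initial      1.192      3.293
  Change      -1.031      1.031
  Equil       0.1608      4.324
  solve Keq expr → x = 0.3437; check Q = 1.9430e+04

Q₀ = 21.08; Q < K (proceeds forward)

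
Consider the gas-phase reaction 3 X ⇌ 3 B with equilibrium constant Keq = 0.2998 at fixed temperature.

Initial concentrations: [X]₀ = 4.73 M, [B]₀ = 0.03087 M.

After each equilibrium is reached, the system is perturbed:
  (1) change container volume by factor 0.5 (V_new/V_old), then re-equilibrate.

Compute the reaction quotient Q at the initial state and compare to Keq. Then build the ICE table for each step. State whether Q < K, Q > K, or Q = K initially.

Q₀ = 2.7799e-07; Q < K (proceeds forward)

Q₀ = 2.7799e-07 vs Keq = 0.2998 ⇒ Q<K, forward
Step 1:
                   X          B
  Initial       4.73    0.03087
  Change      -1.878      1.878
  Equil        2.852      1.909
  solve Keq expr → x = 0.626; check Q = 0.2998
Then change container volume by factor 0.5 (V_new/V_old).
Step 2:
                   X          B
  Initial      5.704      3.818
  Change           0          0
  Equil        5.704      3.818
  solve Keq expr → x = 0; check Q = 0.2998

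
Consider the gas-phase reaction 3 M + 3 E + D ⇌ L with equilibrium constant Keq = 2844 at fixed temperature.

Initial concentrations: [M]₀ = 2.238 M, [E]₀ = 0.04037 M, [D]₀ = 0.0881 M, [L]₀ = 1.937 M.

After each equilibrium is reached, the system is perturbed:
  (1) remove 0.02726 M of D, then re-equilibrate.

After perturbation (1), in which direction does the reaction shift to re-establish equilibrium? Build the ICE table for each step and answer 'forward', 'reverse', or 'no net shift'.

Q₀ = 2.9812e+04 vs Keq = 2844 ⇒ Q>K, reverse
Step 1:
                   M          E          D          L
  init         2.238    0.04037     0.0881      1.937
  Δ            0.042      0.042      0.014     -0.014
  eq            2.28    0.08237     0.1021      1.923
  solve Keq expr → x = -0.014; check Q = 2844
Then remove 0.02726 M of D.
Step 2:
                   M          E          D          L
  init          2.28    0.08237    0.07484      1.923
  Δ         0.007632   0.007632   0.002544  -0.002544
  eq           2.288       0.09    0.07738       1.92
  solve Keq expr → x = -0.002544; check Q = 2844

Direction: reverse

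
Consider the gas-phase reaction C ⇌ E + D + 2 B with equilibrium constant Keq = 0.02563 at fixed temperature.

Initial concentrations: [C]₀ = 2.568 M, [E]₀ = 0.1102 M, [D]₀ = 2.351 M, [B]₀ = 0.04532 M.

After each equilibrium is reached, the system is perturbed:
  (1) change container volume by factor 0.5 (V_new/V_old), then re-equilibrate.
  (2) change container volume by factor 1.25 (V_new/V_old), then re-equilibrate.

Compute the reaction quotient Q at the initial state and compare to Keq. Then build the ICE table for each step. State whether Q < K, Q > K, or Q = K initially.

Q₀ = 2.0721e-04; Q < K (proceeds forward)

Q₀ = 2.0721e-04 vs Keq = 0.02563 ⇒ Q<K, forward
Step 1:
                  C         E         D         B
  init        2.568    0.1102     2.351   0.04532
  Δ         -0.1366    0.1366    0.1366    0.2733
  eq          2.431    0.2468     2.488    0.3186
  solve Keq expr → x = 0.1366; check Q = 0.02563
Then change container volume by factor 0.5 (V_new/V_old).
Step 2:
                  C         E         D         B
  init        4.863    0.4937     4.975    0.6371
  Δ          0.1737   -0.1737   -0.1737   -0.3473
  eq          5.036      0.32     4.802    0.2898
  solve Keq expr → x = -0.1737; check Q = 0.02563
Then change container volume by factor 1.25 (V_new/V_old).
Step 3:
                  C         E         D         B
  init        4.029     0.256     3.841    0.2319
  Δ        -0.03476   0.03476   0.03476   0.06952
  eq          3.994    0.2908     3.876    0.3014
  solve Keq expr → x = 0.03476; check Q = 0.02563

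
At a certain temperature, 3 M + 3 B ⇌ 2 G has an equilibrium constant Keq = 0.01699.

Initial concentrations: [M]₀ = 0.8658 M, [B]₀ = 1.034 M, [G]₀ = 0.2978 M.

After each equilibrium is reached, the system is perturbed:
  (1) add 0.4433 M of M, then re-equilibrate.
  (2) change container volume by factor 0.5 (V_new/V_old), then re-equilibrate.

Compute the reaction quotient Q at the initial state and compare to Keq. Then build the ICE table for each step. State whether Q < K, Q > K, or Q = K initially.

Q₀ = 0.1236 vs Keq = 0.01699 ⇒ Q>K, reverse
Step 1:
                    M           B           G
  init         0.8658       1.034      0.2978
  Δ            0.1725      0.1725      -0.115
  eq            1.038       1.207      0.1828
  solve Keq expr → x = -0.05751; check Q = 0.01699
Then add 0.4433 M of M.
Step 2:
                    M           B           G
  init          1.482       1.207      0.1828
  Δ           -0.0976     -0.0976     0.06507
  eq            1.384       1.109      0.2478
  solve Keq expr → x = 0.03253; check Q = 0.01699
Then change container volume by factor 0.5 (V_new/V_old).
Step 3:
                    M           B           G
  init          2.768       2.218      0.4957
  Δ           -0.5809     -0.5809      0.3873
  eq            2.187       1.637       0.883
  solve Keq expr → x = 0.1936; check Q = 0.01699

Q₀ = 0.1236; Q > K (proceeds reverse)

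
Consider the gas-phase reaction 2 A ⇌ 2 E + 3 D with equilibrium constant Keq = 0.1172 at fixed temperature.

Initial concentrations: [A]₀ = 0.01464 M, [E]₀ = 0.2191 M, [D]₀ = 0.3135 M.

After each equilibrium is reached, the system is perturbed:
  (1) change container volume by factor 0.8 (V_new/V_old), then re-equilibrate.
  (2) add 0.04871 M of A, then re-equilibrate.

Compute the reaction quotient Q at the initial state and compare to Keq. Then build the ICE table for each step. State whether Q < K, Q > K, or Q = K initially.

Q₀ = 6.901; Q > K (proceeds reverse)

Q₀ = 6.901 vs Keq = 0.1172 ⇒ Q>K, reverse
Step 1:
                  A         E         D
  I         0.01464    0.2191    0.3135
  C         0.04626  -0.04626  -0.06938
  E          0.0609    0.1728    0.2441
  solve Keq expr → x = -0.02313; check Q = 0.1172
Then change container volume by factor 0.8 (V_new/V_old).
Step 2:
                  A         E         D
  I         0.07612    0.2161    0.3051
  C         0.01366  -0.01366   -0.0205
  E         0.08978    0.2024    0.2847
  solve Keq expr → x = -0.006832; check Q = 0.1172
Then add 0.04871 M of A.
Step 3:
                  A         E         D
  I          0.1385    0.2024    0.2847
  C        -0.02164   0.02164   0.03246
  E          0.1169     0.224    0.3171
  solve Keq expr → x = 0.01082; check Q = 0.1172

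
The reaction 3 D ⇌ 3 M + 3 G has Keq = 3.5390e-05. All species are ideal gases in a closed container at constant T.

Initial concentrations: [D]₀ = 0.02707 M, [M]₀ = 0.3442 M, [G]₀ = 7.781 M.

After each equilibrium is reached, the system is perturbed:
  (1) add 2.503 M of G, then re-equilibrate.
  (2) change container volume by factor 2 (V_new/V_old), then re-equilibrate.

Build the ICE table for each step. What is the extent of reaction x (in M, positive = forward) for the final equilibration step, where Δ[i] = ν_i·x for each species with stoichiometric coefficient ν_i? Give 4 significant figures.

x = 2.0230e-04 M

Q₀ = 9.6844e+05 vs Keq = 3.5390e-05 ⇒ Q>K, reverse
Step 1:
                   D          M          G
  I          0.02707     0.3442      7.781
  C           0.3426    -0.3426    -0.3426
  E           0.3696   0.001632      7.438
  solve Keq expr → x = -0.1142; check Q = 3.5390e-05
Then add 2.503 M of G.
Step 2:
                   D          M          G
  I           0.3696   0.001632      9.941
  C       4.0937e-04 -4.0937e-04 -4.0937e-04
  E             0.37   0.001222      9.941
  solve Keq expr → x = -1.3646e-04; check Q = 3.5390e-05
Then change container volume by factor 2 (V_new/V_old).
Step 3:
                   D          M          G
  I            0.185 6.1107e-04      4.971
  C       -6.0691e-04 6.0691e-04 6.0691e-04
  E           0.1844   0.001218      4.971
  solve Keq expr → x = 2.0230e-04; check Q = 3.5390e-05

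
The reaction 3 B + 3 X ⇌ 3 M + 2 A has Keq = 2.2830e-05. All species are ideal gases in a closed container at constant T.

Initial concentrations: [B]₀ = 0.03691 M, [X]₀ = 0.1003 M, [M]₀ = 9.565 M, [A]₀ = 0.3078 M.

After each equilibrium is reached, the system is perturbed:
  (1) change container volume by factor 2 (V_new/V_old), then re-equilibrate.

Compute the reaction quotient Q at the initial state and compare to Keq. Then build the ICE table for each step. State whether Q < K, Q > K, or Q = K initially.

Q₀ = 1.6340e+09 vs Keq = 2.2830e-05 ⇒ Q>K, reverse
Step 1:
                   B          X          M          A
  Initial    0.03691     0.1003      9.565     0.3078
  Change      0.4617     0.4617    -0.4617    -0.3078
  Equil       0.4986      0.562      9.103 2.5799e-05
  solve Keq expr → x = -0.1539; check Q = 2.2830e-05
Then change container volume by factor 2 (V_new/V_old).
Step 2:
                   B          X          M          A
  Initial     0.2493      0.281      4.552 1.2899e-05
  Change  5.6664e-06 5.6664e-06 -5.6664e-06 -3.7776e-06
  Equil       0.2493      0.281      4.552 9.1219e-06
  solve Keq expr → x = -1.8888e-06; check Q = 2.2830e-05

Q₀ = 1.6340e+09; Q > K (proceeds reverse)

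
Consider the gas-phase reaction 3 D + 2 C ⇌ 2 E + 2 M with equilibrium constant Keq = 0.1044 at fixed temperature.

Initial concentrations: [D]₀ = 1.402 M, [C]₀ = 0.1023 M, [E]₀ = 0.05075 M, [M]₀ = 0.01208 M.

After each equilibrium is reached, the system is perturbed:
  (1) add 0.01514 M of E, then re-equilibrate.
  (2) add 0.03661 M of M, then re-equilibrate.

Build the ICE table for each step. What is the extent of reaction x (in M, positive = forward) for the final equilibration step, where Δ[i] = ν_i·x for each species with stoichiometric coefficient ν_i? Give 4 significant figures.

Q₀ = 1.3032e-05 vs Keq = 0.1044 ⇒ Q<K, forward
Step 1:
                    D           C           E           M
  I             1.402      0.1023     0.05075     0.01208
  C           -0.1167    -0.07777     0.07777     0.07777
  E             1.285     0.02453      0.1285     0.08985
  solve Keq expr → x = 0.03889; check Q = 0.1044
Then add 0.01514 M of E.
Step 2:
                    D           C           E           M
  I             1.285     0.02453      0.1437     0.08985
  C          0.002817    0.001878   -0.001878   -0.001878
  E             1.288      0.0264      0.1418     0.08798
  solve Keq expr → x = -9.3915e-04; check Q = 0.1044
Then add 0.03661 M of M.
Step 3:
                    D           C           E           M
  I             1.288      0.0264      0.1418      0.1246
  C           0.01025    0.006835   -0.006835   -0.006835
  E             1.298     0.03324      0.1349      0.1177
  solve Keq expr → x = -0.003418; check Q = 0.1044

x = -0.003418 M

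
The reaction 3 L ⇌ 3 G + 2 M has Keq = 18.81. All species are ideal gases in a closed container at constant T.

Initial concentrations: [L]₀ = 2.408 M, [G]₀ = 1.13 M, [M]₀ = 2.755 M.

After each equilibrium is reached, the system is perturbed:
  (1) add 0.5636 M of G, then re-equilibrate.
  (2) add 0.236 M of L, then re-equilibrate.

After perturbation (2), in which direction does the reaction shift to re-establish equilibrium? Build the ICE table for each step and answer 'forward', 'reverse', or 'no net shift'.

Direction: forward

Q₀ = 0.7843 vs Keq = 18.81 ⇒ Q<K, forward
Step 1:
                    L           G           M
  I             2.408        1.13       2.755
  C           -0.8016      0.8016      0.5344
  E             1.606       1.932       3.289
  solve Keq expr → x = 0.2672; check Q = 18.81
Then add 0.5636 M of G.
Step 2:
                    L           G           M
  I             1.606       2.495       3.289
  C            0.2244     -0.2244     -0.1496
  E             1.831       2.271        3.14
  solve Keq expr → x = -0.0748; check Q = 18.81
Then add 0.236 M of L.
Step 3:
                    L           G           M
  I             2.067       2.271        3.14
  C           -0.1136      0.1136     0.07574
  E             1.953       2.384       3.216
  solve Keq expr → x = 0.03787; check Q = 18.81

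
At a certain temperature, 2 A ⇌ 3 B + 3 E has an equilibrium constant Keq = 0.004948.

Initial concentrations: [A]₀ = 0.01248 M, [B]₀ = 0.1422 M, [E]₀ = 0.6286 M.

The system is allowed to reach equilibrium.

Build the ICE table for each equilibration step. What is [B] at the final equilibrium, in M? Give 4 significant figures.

[B]_eq = 0.05415 M

Q₀ = 4.586 vs Keq = 0.004948 ⇒ Q>K, reverse
Step 1:
                  A         B         E
  Initial   0.01248    0.1422    0.6286
  Change     0.0587  -0.08805  -0.08805
  Equil     0.07118   0.05415    0.5405
  solve Keq expr → x = -0.02935; check Q = 0.004948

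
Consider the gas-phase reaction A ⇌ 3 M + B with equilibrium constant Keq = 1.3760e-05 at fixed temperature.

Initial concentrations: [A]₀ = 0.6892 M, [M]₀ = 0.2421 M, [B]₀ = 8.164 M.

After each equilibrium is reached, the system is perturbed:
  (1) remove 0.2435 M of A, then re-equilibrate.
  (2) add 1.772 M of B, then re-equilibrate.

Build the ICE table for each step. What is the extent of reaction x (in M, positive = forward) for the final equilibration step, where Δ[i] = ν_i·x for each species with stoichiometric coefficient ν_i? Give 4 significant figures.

Q₀ = 0.1681 vs Keq = 1.3760e-05 ⇒ Q>K, reverse
Step 1:
                  A         M         B
  I          0.6892    0.2421     8.164
  C         0.07706   -0.2312  -0.07706
  E          0.7663   0.01092     8.087
  solve Keq expr → x = -0.07706; check Q = 1.3760e-05
Then remove 0.2435 M of A.
Step 2:
                  A         M         B
  I          0.5228   0.01092     8.087
  C       4.3486e-04 -0.001305 -4.3486e-04
  E          0.5232   0.00962     8.087
  solve Keq expr → x = -4.3486e-04; check Q = 1.3760e-05
Then add 1.772 M of B.
Step 3:
                  A         M         B
  I          0.5232   0.00962     9.859
  C       2.0453e-04 -6.1360e-04 -2.0453e-04
  E          0.5234  0.009006     9.858
  solve Keq expr → x = -2.0453e-04; check Q = 1.3760e-05

x = -2.0453e-04 M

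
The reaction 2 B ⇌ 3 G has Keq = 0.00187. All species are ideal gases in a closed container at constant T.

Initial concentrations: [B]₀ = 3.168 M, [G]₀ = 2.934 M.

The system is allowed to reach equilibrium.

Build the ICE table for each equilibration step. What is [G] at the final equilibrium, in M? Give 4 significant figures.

Q₀ = 2.517 vs Keq = 0.00187 ⇒ Q>K, reverse
Step 1:
                  B         G
  init        3.168     2.934
  Δ           1.719    -2.579
  eq          4.887    0.3548
  solve Keq expr → x = -0.8597; check Q = 0.00187

[G]_eq = 0.3548 M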